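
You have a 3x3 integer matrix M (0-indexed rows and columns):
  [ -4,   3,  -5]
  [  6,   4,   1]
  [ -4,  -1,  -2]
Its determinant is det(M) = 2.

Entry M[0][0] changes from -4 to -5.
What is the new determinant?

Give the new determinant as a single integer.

Answer: 9

Derivation:
det is linear in row 0: changing M[0][0] by delta changes det by delta * cofactor(0,0).
Cofactor C_00 = (-1)^(0+0) * minor(0,0) = -7
Entry delta = -5 - -4 = -1
Det delta = -1 * -7 = 7
New det = 2 + 7 = 9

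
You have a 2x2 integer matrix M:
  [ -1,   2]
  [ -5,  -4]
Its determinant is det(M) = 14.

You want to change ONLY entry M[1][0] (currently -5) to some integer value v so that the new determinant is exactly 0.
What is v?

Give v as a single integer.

Answer: 2

Derivation:
det is linear in entry M[1][0]: det = old_det + (v - -5) * C_10
Cofactor C_10 = -2
Want det = 0: 14 + (v - -5) * -2 = 0
  (v - -5) = -14 / -2 = 7
  v = -5 + (7) = 2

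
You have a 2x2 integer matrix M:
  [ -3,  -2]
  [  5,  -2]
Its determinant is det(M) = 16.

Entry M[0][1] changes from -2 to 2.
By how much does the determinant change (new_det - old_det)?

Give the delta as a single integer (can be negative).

Cofactor C_01 = -5
Entry delta = 2 - -2 = 4
Det delta = entry_delta * cofactor = 4 * -5 = -20

Answer: -20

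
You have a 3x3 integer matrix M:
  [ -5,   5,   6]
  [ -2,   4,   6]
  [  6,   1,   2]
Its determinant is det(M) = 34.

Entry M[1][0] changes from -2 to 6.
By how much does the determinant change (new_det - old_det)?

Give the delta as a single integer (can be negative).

Answer: -32

Derivation:
Cofactor C_10 = -4
Entry delta = 6 - -2 = 8
Det delta = entry_delta * cofactor = 8 * -4 = -32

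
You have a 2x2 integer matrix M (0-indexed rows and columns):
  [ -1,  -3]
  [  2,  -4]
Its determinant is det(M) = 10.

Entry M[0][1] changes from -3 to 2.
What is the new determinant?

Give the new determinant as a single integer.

det is linear in row 0: changing M[0][1] by delta changes det by delta * cofactor(0,1).
Cofactor C_01 = (-1)^(0+1) * minor(0,1) = -2
Entry delta = 2 - -3 = 5
Det delta = 5 * -2 = -10
New det = 10 + -10 = 0

Answer: 0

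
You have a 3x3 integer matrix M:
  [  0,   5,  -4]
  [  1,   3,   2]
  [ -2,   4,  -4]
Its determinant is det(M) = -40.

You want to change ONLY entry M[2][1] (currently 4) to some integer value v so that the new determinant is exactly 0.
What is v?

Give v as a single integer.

Answer: -6

Derivation:
det is linear in entry M[2][1]: det = old_det + (v - 4) * C_21
Cofactor C_21 = -4
Want det = 0: -40 + (v - 4) * -4 = 0
  (v - 4) = 40 / -4 = -10
  v = 4 + (-10) = -6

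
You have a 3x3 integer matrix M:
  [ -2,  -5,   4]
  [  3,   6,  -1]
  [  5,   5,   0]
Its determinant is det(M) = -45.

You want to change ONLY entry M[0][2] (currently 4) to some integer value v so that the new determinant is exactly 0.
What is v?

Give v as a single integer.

det is linear in entry M[0][2]: det = old_det + (v - 4) * C_02
Cofactor C_02 = -15
Want det = 0: -45 + (v - 4) * -15 = 0
  (v - 4) = 45 / -15 = -3
  v = 4 + (-3) = 1

Answer: 1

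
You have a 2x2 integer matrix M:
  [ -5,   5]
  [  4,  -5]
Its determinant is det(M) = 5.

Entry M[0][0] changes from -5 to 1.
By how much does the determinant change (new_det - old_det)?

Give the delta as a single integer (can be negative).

Cofactor C_00 = -5
Entry delta = 1 - -5 = 6
Det delta = entry_delta * cofactor = 6 * -5 = -30

Answer: -30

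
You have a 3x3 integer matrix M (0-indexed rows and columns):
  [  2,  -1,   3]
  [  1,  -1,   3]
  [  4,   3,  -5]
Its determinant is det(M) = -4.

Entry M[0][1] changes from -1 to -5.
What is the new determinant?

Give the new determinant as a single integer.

Answer: -72

Derivation:
det is linear in row 0: changing M[0][1] by delta changes det by delta * cofactor(0,1).
Cofactor C_01 = (-1)^(0+1) * minor(0,1) = 17
Entry delta = -5 - -1 = -4
Det delta = -4 * 17 = -68
New det = -4 + -68 = -72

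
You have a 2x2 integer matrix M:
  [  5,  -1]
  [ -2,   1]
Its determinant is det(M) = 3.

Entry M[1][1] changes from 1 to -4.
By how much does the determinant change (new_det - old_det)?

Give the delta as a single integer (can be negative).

Answer: -25

Derivation:
Cofactor C_11 = 5
Entry delta = -4 - 1 = -5
Det delta = entry_delta * cofactor = -5 * 5 = -25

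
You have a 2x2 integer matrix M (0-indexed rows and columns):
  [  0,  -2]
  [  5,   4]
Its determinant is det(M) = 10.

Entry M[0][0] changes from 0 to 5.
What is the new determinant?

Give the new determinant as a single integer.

Answer: 30

Derivation:
det is linear in row 0: changing M[0][0] by delta changes det by delta * cofactor(0,0).
Cofactor C_00 = (-1)^(0+0) * minor(0,0) = 4
Entry delta = 5 - 0 = 5
Det delta = 5 * 4 = 20
New det = 10 + 20 = 30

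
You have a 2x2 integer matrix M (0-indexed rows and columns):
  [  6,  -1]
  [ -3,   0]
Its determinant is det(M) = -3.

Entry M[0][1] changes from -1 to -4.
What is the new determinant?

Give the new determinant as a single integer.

det is linear in row 0: changing M[0][1] by delta changes det by delta * cofactor(0,1).
Cofactor C_01 = (-1)^(0+1) * minor(0,1) = 3
Entry delta = -4 - -1 = -3
Det delta = -3 * 3 = -9
New det = -3 + -9 = -12

Answer: -12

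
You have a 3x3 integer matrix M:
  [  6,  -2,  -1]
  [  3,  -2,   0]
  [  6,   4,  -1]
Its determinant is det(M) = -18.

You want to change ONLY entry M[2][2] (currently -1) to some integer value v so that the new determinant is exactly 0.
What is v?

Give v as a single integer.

det is linear in entry M[2][2]: det = old_det + (v - -1) * C_22
Cofactor C_22 = -6
Want det = 0: -18 + (v - -1) * -6 = 0
  (v - -1) = 18 / -6 = -3
  v = -1 + (-3) = -4

Answer: -4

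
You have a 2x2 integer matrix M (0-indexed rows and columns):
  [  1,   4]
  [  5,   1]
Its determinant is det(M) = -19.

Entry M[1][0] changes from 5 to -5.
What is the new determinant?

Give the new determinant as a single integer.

det is linear in row 1: changing M[1][0] by delta changes det by delta * cofactor(1,0).
Cofactor C_10 = (-1)^(1+0) * minor(1,0) = -4
Entry delta = -5 - 5 = -10
Det delta = -10 * -4 = 40
New det = -19 + 40 = 21

Answer: 21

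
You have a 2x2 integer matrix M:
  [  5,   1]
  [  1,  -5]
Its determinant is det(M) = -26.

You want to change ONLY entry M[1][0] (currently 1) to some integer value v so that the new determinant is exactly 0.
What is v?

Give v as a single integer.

det is linear in entry M[1][0]: det = old_det + (v - 1) * C_10
Cofactor C_10 = -1
Want det = 0: -26 + (v - 1) * -1 = 0
  (v - 1) = 26 / -1 = -26
  v = 1 + (-26) = -25

Answer: -25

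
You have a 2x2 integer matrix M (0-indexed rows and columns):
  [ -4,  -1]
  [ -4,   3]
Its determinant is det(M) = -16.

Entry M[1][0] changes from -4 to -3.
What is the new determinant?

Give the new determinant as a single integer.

det is linear in row 1: changing M[1][0] by delta changes det by delta * cofactor(1,0).
Cofactor C_10 = (-1)^(1+0) * minor(1,0) = 1
Entry delta = -3 - -4 = 1
Det delta = 1 * 1 = 1
New det = -16 + 1 = -15

Answer: -15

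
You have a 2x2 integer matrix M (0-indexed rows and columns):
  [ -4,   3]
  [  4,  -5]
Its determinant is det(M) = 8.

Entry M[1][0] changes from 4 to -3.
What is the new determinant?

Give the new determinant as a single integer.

det is linear in row 1: changing M[1][0] by delta changes det by delta * cofactor(1,0).
Cofactor C_10 = (-1)^(1+0) * minor(1,0) = -3
Entry delta = -3 - 4 = -7
Det delta = -7 * -3 = 21
New det = 8 + 21 = 29

Answer: 29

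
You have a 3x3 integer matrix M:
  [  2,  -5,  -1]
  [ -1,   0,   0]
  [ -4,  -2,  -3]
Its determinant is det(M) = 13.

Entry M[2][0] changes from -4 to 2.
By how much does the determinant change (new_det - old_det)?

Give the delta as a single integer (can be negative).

Cofactor C_20 = 0
Entry delta = 2 - -4 = 6
Det delta = entry_delta * cofactor = 6 * 0 = 0

Answer: 0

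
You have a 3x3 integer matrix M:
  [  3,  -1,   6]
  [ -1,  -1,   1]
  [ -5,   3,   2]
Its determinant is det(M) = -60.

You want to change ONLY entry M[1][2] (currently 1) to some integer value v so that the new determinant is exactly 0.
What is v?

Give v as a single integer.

det is linear in entry M[1][2]: det = old_det + (v - 1) * C_12
Cofactor C_12 = -4
Want det = 0: -60 + (v - 1) * -4 = 0
  (v - 1) = 60 / -4 = -15
  v = 1 + (-15) = -14

Answer: -14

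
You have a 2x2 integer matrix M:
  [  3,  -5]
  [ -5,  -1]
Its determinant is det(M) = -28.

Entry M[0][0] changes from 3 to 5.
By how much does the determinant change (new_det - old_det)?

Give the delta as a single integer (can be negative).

Answer: -2

Derivation:
Cofactor C_00 = -1
Entry delta = 5 - 3 = 2
Det delta = entry_delta * cofactor = 2 * -1 = -2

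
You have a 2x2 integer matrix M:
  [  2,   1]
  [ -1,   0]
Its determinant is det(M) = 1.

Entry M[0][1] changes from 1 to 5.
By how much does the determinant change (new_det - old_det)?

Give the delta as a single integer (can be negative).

Cofactor C_01 = 1
Entry delta = 5 - 1 = 4
Det delta = entry_delta * cofactor = 4 * 1 = 4

Answer: 4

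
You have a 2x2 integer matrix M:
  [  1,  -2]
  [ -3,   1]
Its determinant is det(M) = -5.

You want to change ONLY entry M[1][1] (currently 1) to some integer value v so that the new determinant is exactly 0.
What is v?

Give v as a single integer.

det is linear in entry M[1][1]: det = old_det + (v - 1) * C_11
Cofactor C_11 = 1
Want det = 0: -5 + (v - 1) * 1 = 0
  (v - 1) = 5 / 1 = 5
  v = 1 + (5) = 6

Answer: 6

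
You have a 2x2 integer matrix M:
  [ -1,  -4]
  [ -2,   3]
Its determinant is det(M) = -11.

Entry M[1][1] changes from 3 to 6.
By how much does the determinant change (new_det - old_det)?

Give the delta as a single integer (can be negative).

Answer: -3

Derivation:
Cofactor C_11 = -1
Entry delta = 6 - 3 = 3
Det delta = entry_delta * cofactor = 3 * -1 = -3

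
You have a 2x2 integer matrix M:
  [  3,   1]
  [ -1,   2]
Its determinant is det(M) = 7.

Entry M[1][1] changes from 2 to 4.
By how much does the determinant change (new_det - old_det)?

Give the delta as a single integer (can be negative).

Answer: 6

Derivation:
Cofactor C_11 = 3
Entry delta = 4 - 2 = 2
Det delta = entry_delta * cofactor = 2 * 3 = 6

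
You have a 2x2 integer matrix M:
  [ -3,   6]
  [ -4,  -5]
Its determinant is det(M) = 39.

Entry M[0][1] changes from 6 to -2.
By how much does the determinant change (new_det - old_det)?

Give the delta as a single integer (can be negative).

Cofactor C_01 = 4
Entry delta = -2 - 6 = -8
Det delta = entry_delta * cofactor = -8 * 4 = -32

Answer: -32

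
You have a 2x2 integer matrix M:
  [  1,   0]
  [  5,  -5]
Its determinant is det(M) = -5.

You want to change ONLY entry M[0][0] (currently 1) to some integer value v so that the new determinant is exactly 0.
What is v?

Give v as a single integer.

Answer: 0

Derivation:
det is linear in entry M[0][0]: det = old_det + (v - 1) * C_00
Cofactor C_00 = -5
Want det = 0: -5 + (v - 1) * -5 = 0
  (v - 1) = 5 / -5 = -1
  v = 1 + (-1) = 0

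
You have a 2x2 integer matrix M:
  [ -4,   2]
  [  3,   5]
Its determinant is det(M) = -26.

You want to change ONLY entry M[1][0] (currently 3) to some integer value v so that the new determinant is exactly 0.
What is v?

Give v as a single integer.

det is linear in entry M[1][0]: det = old_det + (v - 3) * C_10
Cofactor C_10 = -2
Want det = 0: -26 + (v - 3) * -2 = 0
  (v - 3) = 26 / -2 = -13
  v = 3 + (-13) = -10

Answer: -10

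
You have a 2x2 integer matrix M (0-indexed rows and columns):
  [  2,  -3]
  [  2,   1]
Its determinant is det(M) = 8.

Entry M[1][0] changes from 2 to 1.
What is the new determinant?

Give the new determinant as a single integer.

Answer: 5

Derivation:
det is linear in row 1: changing M[1][0] by delta changes det by delta * cofactor(1,0).
Cofactor C_10 = (-1)^(1+0) * minor(1,0) = 3
Entry delta = 1 - 2 = -1
Det delta = -1 * 3 = -3
New det = 8 + -3 = 5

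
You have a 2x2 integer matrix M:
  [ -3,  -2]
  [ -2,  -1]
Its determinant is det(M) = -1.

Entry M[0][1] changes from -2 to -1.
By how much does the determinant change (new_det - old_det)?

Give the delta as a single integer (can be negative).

Answer: 2

Derivation:
Cofactor C_01 = 2
Entry delta = -1 - -2 = 1
Det delta = entry_delta * cofactor = 1 * 2 = 2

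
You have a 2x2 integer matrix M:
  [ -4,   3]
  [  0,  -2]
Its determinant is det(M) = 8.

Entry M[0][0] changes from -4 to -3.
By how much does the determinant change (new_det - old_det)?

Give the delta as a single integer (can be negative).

Cofactor C_00 = -2
Entry delta = -3 - -4 = 1
Det delta = entry_delta * cofactor = 1 * -2 = -2

Answer: -2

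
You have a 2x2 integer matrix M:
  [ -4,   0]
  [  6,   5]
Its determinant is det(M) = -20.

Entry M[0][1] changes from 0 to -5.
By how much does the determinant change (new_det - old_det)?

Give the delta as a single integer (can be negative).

Answer: 30

Derivation:
Cofactor C_01 = -6
Entry delta = -5 - 0 = -5
Det delta = entry_delta * cofactor = -5 * -6 = 30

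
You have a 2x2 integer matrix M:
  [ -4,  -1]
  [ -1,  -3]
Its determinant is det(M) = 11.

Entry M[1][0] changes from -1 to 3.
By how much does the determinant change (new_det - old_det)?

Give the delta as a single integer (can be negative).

Answer: 4

Derivation:
Cofactor C_10 = 1
Entry delta = 3 - -1 = 4
Det delta = entry_delta * cofactor = 4 * 1 = 4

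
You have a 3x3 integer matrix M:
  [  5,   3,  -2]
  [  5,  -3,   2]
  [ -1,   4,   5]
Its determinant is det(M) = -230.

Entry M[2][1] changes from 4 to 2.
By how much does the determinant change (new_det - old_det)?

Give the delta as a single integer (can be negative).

Cofactor C_21 = -20
Entry delta = 2 - 4 = -2
Det delta = entry_delta * cofactor = -2 * -20 = 40

Answer: 40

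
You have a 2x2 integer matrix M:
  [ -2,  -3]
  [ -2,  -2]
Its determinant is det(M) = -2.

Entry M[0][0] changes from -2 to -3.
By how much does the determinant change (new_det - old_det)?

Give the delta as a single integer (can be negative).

Answer: 2

Derivation:
Cofactor C_00 = -2
Entry delta = -3 - -2 = -1
Det delta = entry_delta * cofactor = -1 * -2 = 2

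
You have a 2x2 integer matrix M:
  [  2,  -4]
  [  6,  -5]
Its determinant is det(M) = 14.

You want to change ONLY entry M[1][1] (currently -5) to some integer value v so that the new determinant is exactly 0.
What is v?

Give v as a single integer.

det is linear in entry M[1][1]: det = old_det + (v - -5) * C_11
Cofactor C_11 = 2
Want det = 0: 14 + (v - -5) * 2 = 0
  (v - -5) = -14 / 2 = -7
  v = -5 + (-7) = -12

Answer: -12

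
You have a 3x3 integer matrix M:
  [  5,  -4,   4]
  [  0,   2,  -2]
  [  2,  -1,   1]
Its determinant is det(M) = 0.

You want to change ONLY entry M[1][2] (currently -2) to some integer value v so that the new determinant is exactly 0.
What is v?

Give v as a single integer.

det is linear in entry M[1][2]: det = old_det + (v - -2) * C_12
Cofactor C_12 = -3
Want det = 0: 0 + (v - -2) * -3 = 0
  (v - -2) = 0 / -3 = 0
  v = -2 + (0) = -2

Answer: -2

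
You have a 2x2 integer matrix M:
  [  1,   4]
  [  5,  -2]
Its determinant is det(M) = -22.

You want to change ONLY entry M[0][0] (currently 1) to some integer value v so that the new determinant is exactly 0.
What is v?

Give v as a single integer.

det is linear in entry M[0][0]: det = old_det + (v - 1) * C_00
Cofactor C_00 = -2
Want det = 0: -22 + (v - 1) * -2 = 0
  (v - 1) = 22 / -2 = -11
  v = 1 + (-11) = -10

Answer: -10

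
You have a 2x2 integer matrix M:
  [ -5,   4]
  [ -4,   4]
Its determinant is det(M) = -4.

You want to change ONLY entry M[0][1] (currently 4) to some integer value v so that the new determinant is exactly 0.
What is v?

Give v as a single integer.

Answer: 5

Derivation:
det is linear in entry M[0][1]: det = old_det + (v - 4) * C_01
Cofactor C_01 = 4
Want det = 0: -4 + (v - 4) * 4 = 0
  (v - 4) = 4 / 4 = 1
  v = 4 + (1) = 5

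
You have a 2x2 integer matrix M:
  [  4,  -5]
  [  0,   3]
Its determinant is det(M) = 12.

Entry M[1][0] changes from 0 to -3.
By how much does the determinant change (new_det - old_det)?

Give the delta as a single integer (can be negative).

Cofactor C_10 = 5
Entry delta = -3 - 0 = -3
Det delta = entry_delta * cofactor = -3 * 5 = -15

Answer: -15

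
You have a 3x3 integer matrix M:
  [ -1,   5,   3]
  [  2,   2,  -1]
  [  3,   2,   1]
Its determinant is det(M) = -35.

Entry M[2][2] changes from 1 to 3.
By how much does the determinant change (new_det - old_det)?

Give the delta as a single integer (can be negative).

Cofactor C_22 = -12
Entry delta = 3 - 1 = 2
Det delta = entry_delta * cofactor = 2 * -12 = -24

Answer: -24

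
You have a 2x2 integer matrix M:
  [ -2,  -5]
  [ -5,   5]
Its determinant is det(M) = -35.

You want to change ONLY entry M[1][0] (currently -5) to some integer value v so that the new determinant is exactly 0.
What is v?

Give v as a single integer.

Answer: 2

Derivation:
det is linear in entry M[1][0]: det = old_det + (v - -5) * C_10
Cofactor C_10 = 5
Want det = 0: -35 + (v - -5) * 5 = 0
  (v - -5) = 35 / 5 = 7
  v = -5 + (7) = 2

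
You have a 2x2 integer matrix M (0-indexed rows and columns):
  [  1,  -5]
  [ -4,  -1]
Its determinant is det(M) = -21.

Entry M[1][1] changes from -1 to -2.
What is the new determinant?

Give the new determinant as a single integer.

det is linear in row 1: changing M[1][1] by delta changes det by delta * cofactor(1,1).
Cofactor C_11 = (-1)^(1+1) * minor(1,1) = 1
Entry delta = -2 - -1 = -1
Det delta = -1 * 1 = -1
New det = -21 + -1 = -22

Answer: -22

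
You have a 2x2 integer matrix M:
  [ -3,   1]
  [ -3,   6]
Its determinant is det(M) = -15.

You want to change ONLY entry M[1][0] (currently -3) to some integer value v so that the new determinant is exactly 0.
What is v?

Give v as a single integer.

det is linear in entry M[1][0]: det = old_det + (v - -3) * C_10
Cofactor C_10 = -1
Want det = 0: -15 + (v - -3) * -1 = 0
  (v - -3) = 15 / -1 = -15
  v = -3 + (-15) = -18

Answer: -18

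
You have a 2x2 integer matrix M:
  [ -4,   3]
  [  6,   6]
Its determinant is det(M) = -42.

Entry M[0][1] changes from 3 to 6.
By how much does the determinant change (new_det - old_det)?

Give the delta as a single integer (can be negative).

Answer: -18

Derivation:
Cofactor C_01 = -6
Entry delta = 6 - 3 = 3
Det delta = entry_delta * cofactor = 3 * -6 = -18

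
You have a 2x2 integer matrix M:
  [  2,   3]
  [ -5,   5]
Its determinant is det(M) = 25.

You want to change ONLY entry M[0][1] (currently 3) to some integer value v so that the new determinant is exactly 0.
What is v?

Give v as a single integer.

Answer: -2

Derivation:
det is linear in entry M[0][1]: det = old_det + (v - 3) * C_01
Cofactor C_01 = 5
Want det = 0: 25 + (v - 3) * 5 = 0
  (v - 3) = -25 / 5 = -5
  v = 3 + (-5) = -2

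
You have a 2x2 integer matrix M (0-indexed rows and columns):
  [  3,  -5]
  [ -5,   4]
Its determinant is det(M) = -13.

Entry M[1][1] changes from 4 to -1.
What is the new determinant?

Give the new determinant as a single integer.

Answer: -28

Derivation:
det is linear in row 1: changing M[1][1] by delta changes det by delta * cofactor(1,1).
Cofactor C_11 = (-1)^(1+1) * minor(1,1) = 3
Entry delta = -1 - 4 = -5
Det delta = -5 * 3 = -15
New det = -13 + -15 = -28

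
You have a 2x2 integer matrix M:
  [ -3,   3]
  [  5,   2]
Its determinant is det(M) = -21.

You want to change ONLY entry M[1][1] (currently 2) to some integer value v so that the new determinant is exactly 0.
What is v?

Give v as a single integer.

det is linear in entry M[1][1]: det = old_det + (v - 2) * C_11
Cofactor C_11 = -3
Want det = 0: -21 + (v - 2) * -3 = 0
  (v - 2) = 21 / -3 = -7
  v = 2 + (-7) = -5

Answer: -5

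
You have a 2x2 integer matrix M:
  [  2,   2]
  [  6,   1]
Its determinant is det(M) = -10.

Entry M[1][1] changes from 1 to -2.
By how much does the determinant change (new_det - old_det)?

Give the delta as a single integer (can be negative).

Cofactor C_11 = 2
Entry delta = -2 - 1 = -3
Det delta = entry_delta * cofactor = -3 * 2 = -6

Answer: -6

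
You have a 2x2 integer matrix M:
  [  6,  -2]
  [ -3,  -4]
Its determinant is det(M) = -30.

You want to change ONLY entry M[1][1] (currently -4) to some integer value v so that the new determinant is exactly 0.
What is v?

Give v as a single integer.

Answer: 1

Derivation:
det is linear in entry M[1][1]: det = old_det + (v - -4) * C_11
Cofactor C_11 = 6
Want det = 0: -30 + (v - -4) * 6 = 0
  (v - -4) = 30 / 6 = 5
  v = -4 + (5) = 1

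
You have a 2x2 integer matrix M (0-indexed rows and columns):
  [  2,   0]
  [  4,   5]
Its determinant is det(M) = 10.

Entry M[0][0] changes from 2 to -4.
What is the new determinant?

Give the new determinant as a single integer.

det is linear in row 0: changing M[0][0] by delta changes det by delta * cofactor(0,0).
Cofactor C_00 = (-1)^(0+0) * minor(0,0) = 5
Entry delta = -4 - 2 = -6
Det delta = -6 * 5 = -30
New det = 10 + -30 = -20

Answer: -20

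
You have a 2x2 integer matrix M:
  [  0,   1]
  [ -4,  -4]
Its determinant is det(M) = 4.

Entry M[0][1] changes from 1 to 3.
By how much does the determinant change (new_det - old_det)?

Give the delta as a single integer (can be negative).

Cofactor C_01 = 4
Entry delta = 3 - 1 = 2
Det delta = entry_delta * cofactor = 2 * 4 = 8

Answer: 8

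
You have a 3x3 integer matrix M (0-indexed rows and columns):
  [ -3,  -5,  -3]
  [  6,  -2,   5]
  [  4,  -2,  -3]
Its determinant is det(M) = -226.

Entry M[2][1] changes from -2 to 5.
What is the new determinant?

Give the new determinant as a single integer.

Answer: -247

Derivation:
det is linear in row 2: changing M[2][1] by delta changes det by delta * cofactor(2,1).
Cofactor C_21 = (-1)^(2+1) * minor(2,1) = -3
Entry delta = 5 - -2 = 7
Det delta = 7 * -3 = -21
New det = -226 + -21 = -247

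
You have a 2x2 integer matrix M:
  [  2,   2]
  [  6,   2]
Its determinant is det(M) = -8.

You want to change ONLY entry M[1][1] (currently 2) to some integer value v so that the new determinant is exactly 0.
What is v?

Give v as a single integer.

det is linear in entry M[1][1]: det = old_det + (v - 2) * C_11
Cofactor C_11 = 2
Want det = 0: -8 + (v - 2) * 2 = 0
  (v - 2) = 8 / 2 = 4
  v = 2 + (4) = 6

Answer: 6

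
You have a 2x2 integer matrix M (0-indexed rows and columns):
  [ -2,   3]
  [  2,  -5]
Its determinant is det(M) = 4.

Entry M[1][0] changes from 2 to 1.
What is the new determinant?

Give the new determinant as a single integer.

det is linear in row 1: changing M[1][0] by delta changes det by delta * cofactor(1,0).
Cofactor C_10 = (-1)^(1+0) * minor(1,0) = -3
Entry delta = 1 - 2 = -1
Det delta = -1 * -3 = 3
New det = 4 + 3 = 7

Answer: 7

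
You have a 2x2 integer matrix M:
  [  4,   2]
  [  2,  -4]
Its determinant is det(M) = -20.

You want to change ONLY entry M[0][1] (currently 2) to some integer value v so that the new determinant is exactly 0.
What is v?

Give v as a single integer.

Answer: -8

Derivation:
det is linear in entry M[0][1]: det = old_det + (v - 2) * C_01
Cofactor C_01 = -2
Want det = 0: -20 + (v - 2) * -2 = 0
  (v - 2) = 20 / -2 = -10
  v = 2 + (-10) = -8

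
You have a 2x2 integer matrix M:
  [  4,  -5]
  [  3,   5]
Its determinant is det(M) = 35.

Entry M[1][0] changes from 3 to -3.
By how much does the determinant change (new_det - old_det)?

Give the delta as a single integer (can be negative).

Cofactor C_10 = 5
Entry delta = -3 - 3 = -6
Det delta = entry_delta * cofactor = -6 * 5 = -30

Answer: -30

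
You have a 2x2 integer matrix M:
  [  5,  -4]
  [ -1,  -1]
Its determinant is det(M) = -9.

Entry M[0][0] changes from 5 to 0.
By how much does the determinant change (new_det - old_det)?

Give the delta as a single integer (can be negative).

Cofactor C_00 = -1
Entry delta = 0 - 5 = -5
Det delta = entry_delta * cofactor = -5 * -1 = 5

Answer: 5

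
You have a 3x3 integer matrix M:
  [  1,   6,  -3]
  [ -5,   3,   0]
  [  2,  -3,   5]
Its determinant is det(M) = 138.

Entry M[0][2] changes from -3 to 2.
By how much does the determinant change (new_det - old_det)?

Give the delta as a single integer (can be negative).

Answer: 45

Derivation:
Cofactor C_02 = 9
Entry delta = 2 - -3 = 5
Det delta = entry_delta * cofactor = 5 * 9 = 45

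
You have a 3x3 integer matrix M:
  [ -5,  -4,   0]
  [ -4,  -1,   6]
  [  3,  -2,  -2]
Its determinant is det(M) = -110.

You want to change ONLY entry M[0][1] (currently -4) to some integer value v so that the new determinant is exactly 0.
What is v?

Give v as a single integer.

Answer: 7

Derivation:
det is linear in entry M[0][1]: det = old_det + (v - -4) * C_01
Cofactor C_01 = 10
Want det = 0: -110 + (v - -4) * 10 = 0
  (v - -4) = 110 / 10 = 11
  v = -4 + (11) = 7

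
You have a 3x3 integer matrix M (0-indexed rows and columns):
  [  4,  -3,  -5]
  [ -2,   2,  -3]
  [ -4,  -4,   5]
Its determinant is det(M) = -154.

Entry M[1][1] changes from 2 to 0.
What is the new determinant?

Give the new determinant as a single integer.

Answer: -154

Derivation:
det is linear in row 1: changing M[1][1] by delta changes det by delta * cofactor(1,1).
Cofactor C_11 = (-1)^(1+1) * minor(1,1) = 0
Entry delta = 0 - 2 = -2
Det delta = -2 * 0 = 0
New det = -154 + 0 = -154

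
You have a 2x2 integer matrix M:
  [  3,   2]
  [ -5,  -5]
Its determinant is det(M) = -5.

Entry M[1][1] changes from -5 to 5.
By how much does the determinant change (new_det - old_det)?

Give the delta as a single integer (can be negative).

Answer: 30

Derivation:
Cofactor C_11 = 3
Entry delta = 5 - -5 = 10
Det delta = entry_delta * cofactor = 10 * 3 = 30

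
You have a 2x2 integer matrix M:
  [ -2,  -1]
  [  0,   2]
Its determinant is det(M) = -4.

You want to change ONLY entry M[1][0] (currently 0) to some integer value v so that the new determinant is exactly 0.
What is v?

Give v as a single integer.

Answer: 4

Derivation:
det is linear in entry M[1][0]: det = old_det + (v - 0) * C_10
Cofactor C_10 = 1
Want det = 0: -4 + (v - 0) * 1 = 0
  (v - 0) = 4 / 1 = 4
  v = 0 + (4) = 4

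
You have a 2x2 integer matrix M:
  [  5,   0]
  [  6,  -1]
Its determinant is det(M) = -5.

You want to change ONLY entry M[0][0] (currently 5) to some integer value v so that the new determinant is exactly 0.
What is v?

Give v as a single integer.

Answer: 0

Derivation:
det is linear in entry M[0][0]: det = old_det + (v - 5) * C_00
Cofactor C_00 = -1
Want det = 0: -5 + (v - 5) * -1 = 0
  (v - 5) = 5 / -1 = -5
  v = 5 + (-5) = 0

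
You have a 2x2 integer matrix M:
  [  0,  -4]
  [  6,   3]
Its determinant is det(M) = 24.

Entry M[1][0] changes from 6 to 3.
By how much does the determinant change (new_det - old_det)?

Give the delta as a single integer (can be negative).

Cofactor C_10 = 4
Entry delta = 3 - 6 = -3
Det delta = entry_delta * cofactor = -3 * 4 = -12

Answer: -12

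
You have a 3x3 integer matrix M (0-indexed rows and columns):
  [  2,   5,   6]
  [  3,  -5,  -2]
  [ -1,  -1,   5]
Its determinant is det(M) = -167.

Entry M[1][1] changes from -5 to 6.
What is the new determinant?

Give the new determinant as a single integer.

Answer: 9

Derivation:
det is linear in row 1: changing M[1][1] by delta changes det by delta * cofactor(1,1).
Cofactor C_11 = (-1)^(1+1) * minor(1,1) = 16
Entry delta = 6 - -5 = 11
Det delta = 11 * 16 = 176
New det = -167 + 176 = 9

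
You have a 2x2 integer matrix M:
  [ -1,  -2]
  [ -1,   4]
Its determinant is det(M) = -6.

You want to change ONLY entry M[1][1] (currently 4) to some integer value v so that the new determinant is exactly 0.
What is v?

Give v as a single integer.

Answer: -2

Derivation:
det is linear in entry M[1][1]: det = old_det + (v - 4) * C_11
Cofactor C_11 = -1
Want det = 0: -6 + (v - 4) * -1 = 0
  (v - 4) = 6 / -1 = -6
  v = 4 + (-6) = -2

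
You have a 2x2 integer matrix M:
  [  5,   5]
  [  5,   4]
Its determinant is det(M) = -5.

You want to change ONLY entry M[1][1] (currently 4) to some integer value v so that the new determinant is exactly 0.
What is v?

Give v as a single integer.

Answer: 5

Derivation:
det is linear in entry M[1][1]: det = old_det + (v - 4) * C_11
Cofactor C_11 = 5
Want det = 0: -5 + (v - 4) * 5 = 0
  (v - 4) = 5 / 5 = 1
  v = 4 + (1) = 5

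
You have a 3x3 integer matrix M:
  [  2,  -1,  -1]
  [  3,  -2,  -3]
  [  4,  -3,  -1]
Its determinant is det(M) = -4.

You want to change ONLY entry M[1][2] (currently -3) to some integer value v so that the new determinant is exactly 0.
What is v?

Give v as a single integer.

Answer: -1

Derivation:
det is linear in entry M[1][2]: det = old_det + (v - -3) * C_12
Cofactor C_12 = 2
Want det = 0: -4 + (v - -3) * 2 = 0
  (v - -3) = 4 / 2 = 2
  v = -3 + (2) = -1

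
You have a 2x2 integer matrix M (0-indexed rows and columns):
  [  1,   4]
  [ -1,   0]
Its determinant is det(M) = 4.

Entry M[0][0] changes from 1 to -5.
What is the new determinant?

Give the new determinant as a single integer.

det is linear in row 0: changing M[0][0] by delta changes det by delta * cofactor(0,0).
Cofactor C_00 = (-1)^(0+0) * minor(0,0) = 0
Entry delta = -5 - 1 = -6
Det delta = -6 * 0 = 0
New det = 4 + 0 = 4

Answer: 4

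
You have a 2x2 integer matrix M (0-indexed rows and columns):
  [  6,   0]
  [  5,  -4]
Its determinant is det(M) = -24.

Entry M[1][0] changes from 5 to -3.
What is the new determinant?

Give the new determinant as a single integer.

Answer: -24

Derivation:
det is linear in row 1: changing M[1][0] by delta changes det by delta * cofactor(1,0).
Cofactor C_10 = (-1)^(1+0) * minor(1,0) = 0
Entry delta = -3 - 5 = -8
Det delta = -8 * 0 = 0
New det = -24 + 0 = -24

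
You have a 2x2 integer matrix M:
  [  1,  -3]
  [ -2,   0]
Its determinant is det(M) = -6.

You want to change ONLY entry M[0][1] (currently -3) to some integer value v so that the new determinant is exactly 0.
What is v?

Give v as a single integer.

Answer: 0

Derivation:
det is linear in entry M[0][1]: det = old_det + (v - -3) * C_01
Cofactor C_01 = 2
Want det = 0: -6 + (v - -3) * 2 = 0
  (v - -3) = 6 / 2 = 3
  v = -3 + (3) = 0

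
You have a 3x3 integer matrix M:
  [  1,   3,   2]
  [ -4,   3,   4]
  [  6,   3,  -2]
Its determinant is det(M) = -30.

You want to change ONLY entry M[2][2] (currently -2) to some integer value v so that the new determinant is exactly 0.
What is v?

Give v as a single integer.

Answer: 0

Derivation:
det is linear in entry M[2][2]: det = old_det + (v - -2) * C_22
Cofactor C_22 = 15
Want det = 0: -30 + (v - -2) * 15 = 0
  (v - -2) = 30 / 15 = 2
  v = -2 + (2) = 0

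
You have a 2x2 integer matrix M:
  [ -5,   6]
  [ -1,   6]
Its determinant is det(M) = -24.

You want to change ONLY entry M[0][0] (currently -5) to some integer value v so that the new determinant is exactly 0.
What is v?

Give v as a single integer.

det is linear in entry M[0][0]: det = old_det + (v - -5) * C_00
Cofactor C_00 = 6
Want det = 0: -24 + (v - -5) * 6 = 0
  (v - -5) = 24 / 6 = 4
  v = -5 + (4) = -1

Answer: -1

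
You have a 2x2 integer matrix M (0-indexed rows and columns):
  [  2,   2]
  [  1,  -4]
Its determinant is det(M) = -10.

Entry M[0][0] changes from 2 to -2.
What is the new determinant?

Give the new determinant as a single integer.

det is linear in row 0: changing M[0][0] by delta changes det by delta * cofactor(0,0).
Cofactor C_00 = (-1)^(0+0) * minor(0,0) = -4
Entry delta = -2 - 2 = -4
Det delta = -4 * -4 = 16
New det = -10 + 16 = 6

Answer: 6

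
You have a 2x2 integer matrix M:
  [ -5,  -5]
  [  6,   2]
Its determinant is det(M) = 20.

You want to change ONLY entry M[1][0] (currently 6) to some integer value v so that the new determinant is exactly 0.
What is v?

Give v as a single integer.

det is linear in entry M[1][0]: det = old_det + (v - 6) * C_10
Cofactor C_10 = 5
Want det = 0: 20 + (v - 6) * 5 = 0
  (v - 6) = -20 / 5 = -4
  v = 6 + (-4) = 2

Answer: 2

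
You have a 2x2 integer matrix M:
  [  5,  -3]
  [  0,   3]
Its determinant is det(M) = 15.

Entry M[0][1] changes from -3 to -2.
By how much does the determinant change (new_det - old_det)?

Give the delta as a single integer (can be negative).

Answer: 0

Derivation:
Cofactor C_01 = 0
Entry delta = -2 - -3 = 1
Det delta = entry_delta * cofactor = 1 * 0 = 0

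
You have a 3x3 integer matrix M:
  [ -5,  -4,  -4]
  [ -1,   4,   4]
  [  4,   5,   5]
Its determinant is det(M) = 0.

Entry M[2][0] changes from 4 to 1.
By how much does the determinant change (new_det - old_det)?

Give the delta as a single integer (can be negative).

Answer: 0

Derivation:
Cofactor C_20 = 0
Entry delta = 1 - 4 = -3
Det delta = entry_delta * cofactor = -3 * 0 = 0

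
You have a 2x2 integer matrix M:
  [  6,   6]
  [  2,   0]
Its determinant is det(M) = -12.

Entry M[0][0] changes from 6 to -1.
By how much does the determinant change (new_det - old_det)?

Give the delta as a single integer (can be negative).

Answer: 0

Derivation:
Cofactor C_00 = 0
Entry delta = -1 - 6 = -7
Det delta = entry_delta * cofactor = -7 * 0 = 0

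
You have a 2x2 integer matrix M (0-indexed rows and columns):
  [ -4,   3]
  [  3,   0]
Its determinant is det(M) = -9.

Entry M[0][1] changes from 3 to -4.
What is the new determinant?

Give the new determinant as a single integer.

Answer: 12

Derivation:
det is linear in row 0: changing M[0][1] by delta changes det by delta * cofactor(0,1).
Cofactor C_01 = (-1)^(0+1) * minor(0,1) = -3
Entry delta = -4 - 3 = -7
Det delta = -7 * -3 = 21
New det = -9 + 21 = 12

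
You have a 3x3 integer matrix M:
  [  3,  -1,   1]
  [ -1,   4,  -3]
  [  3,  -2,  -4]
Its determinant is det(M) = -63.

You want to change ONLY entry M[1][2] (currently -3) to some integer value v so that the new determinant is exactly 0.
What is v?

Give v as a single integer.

det is linear in entry M[1][2]: det = old_det + (v - -3) * C_12
Cofactor C_12 = 3
Want det = 0: -63 + (v - -3) * 3 = 0
  (v - -3) = 63 / 3 = 21
  v = -3 + (21) = 18

Answer: 18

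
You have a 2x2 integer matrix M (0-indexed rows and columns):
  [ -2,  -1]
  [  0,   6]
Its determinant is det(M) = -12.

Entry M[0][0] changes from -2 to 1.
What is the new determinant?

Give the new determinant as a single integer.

Answer: 6

Derivation:
det is linear in row 0: changing M[0][0] by delta changes det by delta * cofactor(0,0).
Cofactor C_00 = (-1)^(0+0) * minor(0,0) = 6
Entry delta = 1 - -2 = 3
Det delta = 3 * 6 = 18
New det = -12 + 18 = 6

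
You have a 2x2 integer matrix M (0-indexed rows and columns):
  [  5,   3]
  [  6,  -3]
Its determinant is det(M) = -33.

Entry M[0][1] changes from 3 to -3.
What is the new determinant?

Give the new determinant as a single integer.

Answer: 3

Derivation:
det is linear in row 0: changing M[0][1] by delta changes det by delta * cofactor(0,1).
Cofactor C_01 = (-1)^(0+1) * minor(0,1) = -6
Entry delta = -3 - 3 = -6
Det delta = -6 * -6 = 36
New det = -33 + 36 = 3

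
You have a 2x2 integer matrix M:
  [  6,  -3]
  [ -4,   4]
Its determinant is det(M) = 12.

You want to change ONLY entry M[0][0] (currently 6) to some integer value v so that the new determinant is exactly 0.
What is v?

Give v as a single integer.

Answer: 3

Derivation:
det is linear in entry M[0][0]: det = old_det + (v - 6) * C_00
Cofactor C_00 = 4
Want det = 0: 12 + (v - 6) * 4 = 0
  (v - 6) = -12 / 4 = -3
  v = 6 + (-3) = 3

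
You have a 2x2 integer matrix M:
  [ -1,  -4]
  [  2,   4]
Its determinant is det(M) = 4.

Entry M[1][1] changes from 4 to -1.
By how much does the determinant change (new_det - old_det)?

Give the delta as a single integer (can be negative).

Cofactor C_11 = -1
Entry delta = -1 - 4 = -5
Det delta = entry_delta * cofactor = -5 * -1 = 5

Answer: 5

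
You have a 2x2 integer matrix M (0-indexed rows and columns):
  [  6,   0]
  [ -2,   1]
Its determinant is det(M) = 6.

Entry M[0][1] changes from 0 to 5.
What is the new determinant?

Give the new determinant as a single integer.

det is linear in row 0: changing M[0][1] by delta changes det by delta * cofactor(0,1).
Cofactor C_01 = (-1)^(0+1) * minor(0,1) = 2
Entry delta = 5 - 0 = 5
Det delta = 5 * 2 = 10
New det = 6 + 10 = 16

Answer: 16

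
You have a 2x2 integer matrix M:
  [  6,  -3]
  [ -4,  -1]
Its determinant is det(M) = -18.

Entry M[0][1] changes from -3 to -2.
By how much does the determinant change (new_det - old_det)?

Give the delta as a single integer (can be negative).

Cofactor C_01 = 4
Entry delta = -2 - -3 = 1
Det delta = entry_delta * cofactor = 1 * 4 = 4

Answer: 4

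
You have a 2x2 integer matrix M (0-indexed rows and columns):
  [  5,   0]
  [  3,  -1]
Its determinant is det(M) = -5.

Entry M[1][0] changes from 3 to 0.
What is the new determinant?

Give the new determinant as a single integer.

det is linear in row 1: changing M[1][0] by delta changes det by delta * cofactor(1,0).
Cofactor C_10 = (-1)^(1+0) * minor(1,0) = 0
Entry delta = 0 - 3 = -3
Det delta = -3 * 0 = 0
New det = -5 + 0 = -5

Answer: -5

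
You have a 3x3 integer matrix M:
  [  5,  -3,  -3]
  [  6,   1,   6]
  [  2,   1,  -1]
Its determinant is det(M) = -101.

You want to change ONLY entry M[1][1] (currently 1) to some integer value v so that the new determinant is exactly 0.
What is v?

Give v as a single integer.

det is linear in entry M[1][1]: det = old_det + (v - 1) * C_11
Cofactor C_11 = 1
Want det = 0: -101 + (v - 1) * 1 = 0
  (v - 1) = 101 / 1 = 101
  v = 1 + (101) = 102

Answer: 102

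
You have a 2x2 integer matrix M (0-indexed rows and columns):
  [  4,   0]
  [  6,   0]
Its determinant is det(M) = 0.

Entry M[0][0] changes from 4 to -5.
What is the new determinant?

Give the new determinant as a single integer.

Answer: 0

Derivation:
det is linear in row 0: changing M[0][0] by delta changes det by delta * cofactor(0,0).
Cofactor C_00 = (-1)^(0+0) * minor(0,0) = 0
Entry delta = -5 - 4 = -9
Det delta = -9 * 0 = 0
New det = 0 + 0 = 0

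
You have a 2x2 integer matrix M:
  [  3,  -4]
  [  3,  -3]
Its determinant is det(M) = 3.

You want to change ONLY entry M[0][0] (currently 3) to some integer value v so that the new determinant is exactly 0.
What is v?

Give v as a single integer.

Answer: 4

Derivation:
det is linear in entry M[0][0]: det = old_det + (v - 3) * C_00
Cofactor C_00 = -3
Want det = 0: 3 + (v - 3) * -3 = 0
  (v - 3) = -3 / -3 = 1
  v = 3 + (1) = 4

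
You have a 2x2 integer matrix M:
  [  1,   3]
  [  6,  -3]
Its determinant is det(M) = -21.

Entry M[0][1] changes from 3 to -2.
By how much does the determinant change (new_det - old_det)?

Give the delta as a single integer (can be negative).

Cofactor C_01 = -6
Entry delta = -2 - 3 = -5
Det delta = entry_delta * cofactor = -5 * -6 = 30

Answer: 30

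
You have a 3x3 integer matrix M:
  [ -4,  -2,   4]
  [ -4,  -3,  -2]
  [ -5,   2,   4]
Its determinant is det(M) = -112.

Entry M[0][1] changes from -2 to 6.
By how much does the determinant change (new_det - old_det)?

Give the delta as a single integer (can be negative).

Cofactor C_01 = 26
Entry delta = 6 - -2 = 8
Det delta = entry_delta * cofactor = 8 * 26 = 208

Answer: 208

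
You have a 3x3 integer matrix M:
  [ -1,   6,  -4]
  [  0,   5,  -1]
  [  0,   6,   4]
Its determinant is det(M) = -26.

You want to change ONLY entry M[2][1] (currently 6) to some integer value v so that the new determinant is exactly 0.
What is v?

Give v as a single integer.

Answer: -20

Derivation:
det is linear in entry M[2][1]: det = old_det + (v - 6) * C_21
Cofactor C_21 = -1
Want det = 0: -26 + (v - 6) * -1 = 0
  (v - 6) = 26 / -1 = -26
  v = 6 + (-26) = -20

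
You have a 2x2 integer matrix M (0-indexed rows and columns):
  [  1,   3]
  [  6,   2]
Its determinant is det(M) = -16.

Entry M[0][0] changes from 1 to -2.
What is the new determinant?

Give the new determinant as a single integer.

det is linear in row 0: changing M[0][0] by delta changes det by delta * cofactor(0,0).
Cofactor C_00 = (-1)^(0+0) * minor(0,0) = 2
Entry delta = -2 - 1 = -3
Det delta = -3 * 2 = -6
New det = -16 + -6 = -22

Answer: -22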